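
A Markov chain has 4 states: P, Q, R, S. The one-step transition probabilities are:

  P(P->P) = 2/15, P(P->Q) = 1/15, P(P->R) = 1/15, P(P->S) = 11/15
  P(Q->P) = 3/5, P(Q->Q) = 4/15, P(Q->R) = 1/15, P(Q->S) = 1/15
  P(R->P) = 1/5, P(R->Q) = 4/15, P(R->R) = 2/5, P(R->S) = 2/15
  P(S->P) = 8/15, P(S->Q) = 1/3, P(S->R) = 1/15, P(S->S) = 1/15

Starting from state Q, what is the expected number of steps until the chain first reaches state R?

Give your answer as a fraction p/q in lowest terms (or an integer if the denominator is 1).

Answer: 15

Derivation:
Let h_i = expected steps to first reach R from state i.
Boundary: h_R = 0.
First-step equations for the other states:
  h_P = 1 + 2/15*h_P + 1/15*h_Q + 1/15*h_R + 11/15*h_S
  h_Q = 1 + 3/5*h_P + 4/15*h_Q + 1/15*h_R + 1/15*h_S
  h_S = 1 + 8/15*h_P + 1/3*h_Q + 1/15*h_R + 1/15*h_S

Substituting h_R = 0 and rearranging gives the linear system (I - Q) h = 1:
  [13/15, -1/15, -11/15] . (h_P, h_Q, h_S) = 1
  [-3/5, 11/15, -1/15] . (h_P, h_Q, h_S) = 1
  [-8/15, -1/3, 14/15] . (h_P, h_Q, h_S) = 1

Solving yields:
  h_P = 15
  h_Q = 15
  h_S = 15

Starting state is Q, so the expected hitting time is h_Q = 15.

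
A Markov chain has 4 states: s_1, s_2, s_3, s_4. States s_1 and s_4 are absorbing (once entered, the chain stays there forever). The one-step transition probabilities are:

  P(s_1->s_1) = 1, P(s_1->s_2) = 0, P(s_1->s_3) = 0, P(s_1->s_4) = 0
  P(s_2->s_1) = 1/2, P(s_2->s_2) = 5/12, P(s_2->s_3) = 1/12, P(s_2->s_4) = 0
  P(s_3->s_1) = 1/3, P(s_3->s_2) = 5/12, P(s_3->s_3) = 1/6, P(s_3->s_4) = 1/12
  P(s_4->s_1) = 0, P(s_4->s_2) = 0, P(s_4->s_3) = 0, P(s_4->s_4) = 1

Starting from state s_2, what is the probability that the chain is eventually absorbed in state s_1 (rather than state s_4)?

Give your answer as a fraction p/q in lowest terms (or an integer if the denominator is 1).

Answer: 64/65

Derivation:
Let a_i = P(absorbed in s_1 | start in state i).
Boundary conditions: a_s_1 = 1, a_s_4 = 0.
For each transient state i, a_i = sum_j P(i->j) * a_j:
  a_s_2 = 1/2*a_s_1 + 5/12*a_s_2 + 1/12*a_s_3 + 0*a_s_4
  a_s_3 = 1/3*a_s_1 + 5/12*a_s_2 + 1/6*a_s_3 + 1/12*a_s_4

Substituting a_s_1 = 1 and a_s_4 = 0, rearrange to (I - Q) a = r where r[i] = P(i -> s_1):
  [7/12, -1/12] . (a_s_2, a_s_3) = 1/2
  [-5/12, 5/6] . (a_s_2, a_s_3) = 1/3

Solving yields:
  a_s_2 = 64/65
  a_s_3 = 58/65

Starting state is s_2, so the absorption probability is a_s_2 = 64/65.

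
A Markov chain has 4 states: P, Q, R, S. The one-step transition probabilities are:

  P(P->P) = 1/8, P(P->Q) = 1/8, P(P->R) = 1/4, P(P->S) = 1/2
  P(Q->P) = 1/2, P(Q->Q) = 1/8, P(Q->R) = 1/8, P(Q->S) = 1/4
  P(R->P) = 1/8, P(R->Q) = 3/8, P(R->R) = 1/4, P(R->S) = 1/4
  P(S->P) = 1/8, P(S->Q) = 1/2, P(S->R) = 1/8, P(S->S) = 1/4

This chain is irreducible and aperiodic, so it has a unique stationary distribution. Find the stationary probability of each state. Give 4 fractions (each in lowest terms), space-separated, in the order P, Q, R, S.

The stationary distribution satisfies pi = pi * P, i.e.:
  pi_P = 1/8*pi_P + 1/2*pi_Q + 1/8*pi_R + 1/8*pi_S
  pi_Q = 1/8*pi_P + 1/8*pi_Q + 3/8*pi_R + 1/2*pi_S
  pi_R = 1/4*pi_P + 1/8*pi_Q + 1/4*pi_R + 1/8*pi_S
  pi_S = 1/2*pi_P + 1/4*pi_Q + 1/4*pi_R + 1/4*pi_S
with normalization: pi_P + pi_Q + pi_R + pi_S = 1.

Using the first 3 balance equations plus normalization, the linear system A*pi = b is:
  [-7/8, 1/2, 1/8, 1/8] . pi = 0
  [1/8, -7/8, 3/8, 1/2] . pi = 0
  [1/4, 1/8, -3/4, 1/8] . pi = 0
  [1, 1, 1, 1] . pi = 1

Solving yields:
  pi_P = 79/341
  pi_Q = 97/341
  pi_R = 60/341
  pi_S = 105/341

Verification (pi * P):
  79/341*1/8 + 97/341*1/2 + 60/341*1/8 + 105/341*1/8 = 79/341 = pi_P  (ok)
  79/341*1/8 + 97/341*1/8 + 60/341*3/8 + 105/341*1/2 = 97/341 = pi_Q  (ok)
  79/341*1/4 + 97/341*1/8 + 60/341*1/4 + 105/341*1/8 = 60/341 = pi_R  (ok)
  79/341*1/2 + 97/341*1/4 + 60/341*1/4 + 105/341*1/4 = 105/341 = pi_S  (ok)

Answer: 79/341 97/341 60/341 105/341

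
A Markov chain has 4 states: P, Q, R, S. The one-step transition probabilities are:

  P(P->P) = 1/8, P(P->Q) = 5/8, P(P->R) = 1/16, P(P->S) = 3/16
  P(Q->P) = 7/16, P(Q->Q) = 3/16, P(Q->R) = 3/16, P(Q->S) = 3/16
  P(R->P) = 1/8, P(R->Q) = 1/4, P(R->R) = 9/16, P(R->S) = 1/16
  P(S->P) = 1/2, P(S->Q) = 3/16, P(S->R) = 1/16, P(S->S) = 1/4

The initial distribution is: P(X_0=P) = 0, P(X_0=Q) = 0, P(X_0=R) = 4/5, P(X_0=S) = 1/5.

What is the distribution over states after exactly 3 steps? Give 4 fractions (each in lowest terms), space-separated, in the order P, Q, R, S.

Propagating the distribution step by step (d_{t+1} = d_t * P):
d_0 = (P=0, Q=0, R=4/5, S=1/5)
  d_1[P] = 0*1/8 + 0*7/16 + 4/5*1/8 + 1/5*1/2 = 1/5
  d_1[Q] = 0*5/8 + 0*3/16 + 4/5*1/4 + 1/5*3/16 = 19/80
  d_1[R] = 0*1/16 + 0*3/16 + 4/5*9/16 + 1/5*1/16 = 37/80
  d_1[S] = 0*3/16 + 0*3/16 + 4/5*1/16 + 1/5*1/4 = 1/10
d_1 = (P=1/5, Q=19/80, R=37/80, S=1/10)
  d_2[P] = 1/5*1/8 + 19/80*7/16 + 37/80*1/8 + 1/10*1/2 = 303/1280
  d_2[Q] = 1/5*5/8 + 19/80*3/16 + 37/80*1/4 + 1/10*3/16 = 389/1280
  d_2[R] = 1/5*1/16 + 19/80*3/16 + 37/80*9/16 + 1/10*1/16 = 207/640
  d_2[S] = 1/5*3/16 + 19/80*3/16 + 37/80*1/16 + 1/10*1/4 = 87/640
d_2 = (P=303/1280, Q=389/1280, R=207/640, S=87/640)
  d_3[P] = 303/1280*1/8 + 389/1280*7/16 + 207/640*1/8 + 87/640*1/2 = 5549/20480
  d_3[Q] = 303/1280*5/8 + 389/1280*3/16 + 207/640*1/4 + 87/640*3/16 = 1275/4096
  d_3[R] = 303/1280*1/16 + 389/1280*3/16 + 207/640*9/16 + 87/640*1/16 = 537/2048
  d_3[S] = 303/1280*3/16 + 389/1280*3/16 + 207/640*1/16 + 87/640*1/4 = 1593/10240
d_3 = (P=5549/20480, Q=1275/4096, R=537/2048, S=1593/10240)

Answer: 5549/20480 1275/4096 537/2048 1593/10240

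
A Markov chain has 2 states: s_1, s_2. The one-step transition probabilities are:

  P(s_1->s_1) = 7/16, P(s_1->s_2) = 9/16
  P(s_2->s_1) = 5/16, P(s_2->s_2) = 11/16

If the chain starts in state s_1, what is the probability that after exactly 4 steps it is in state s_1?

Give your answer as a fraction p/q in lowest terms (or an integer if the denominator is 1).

Computing P^4 by repeated multiplication:
P^1 =
  s_1: [7/16, 9/16]
  s_2: [5/16, 11/16]
P^2 =
  s_1: [47/128, 81/128]
  s_2: [45/128, 83/128]
P^3 =
  s_1: [367/1024, 657/1024]
  s_2: [365/1024, 659/1024]
P^4 =
  s_1: [2927/8192, 5265/8192]
  s_2: [2925/8192, 5267/8192]

(P^4)[s_1 -> s_1] = 2927/8192

Answer: 2927/8192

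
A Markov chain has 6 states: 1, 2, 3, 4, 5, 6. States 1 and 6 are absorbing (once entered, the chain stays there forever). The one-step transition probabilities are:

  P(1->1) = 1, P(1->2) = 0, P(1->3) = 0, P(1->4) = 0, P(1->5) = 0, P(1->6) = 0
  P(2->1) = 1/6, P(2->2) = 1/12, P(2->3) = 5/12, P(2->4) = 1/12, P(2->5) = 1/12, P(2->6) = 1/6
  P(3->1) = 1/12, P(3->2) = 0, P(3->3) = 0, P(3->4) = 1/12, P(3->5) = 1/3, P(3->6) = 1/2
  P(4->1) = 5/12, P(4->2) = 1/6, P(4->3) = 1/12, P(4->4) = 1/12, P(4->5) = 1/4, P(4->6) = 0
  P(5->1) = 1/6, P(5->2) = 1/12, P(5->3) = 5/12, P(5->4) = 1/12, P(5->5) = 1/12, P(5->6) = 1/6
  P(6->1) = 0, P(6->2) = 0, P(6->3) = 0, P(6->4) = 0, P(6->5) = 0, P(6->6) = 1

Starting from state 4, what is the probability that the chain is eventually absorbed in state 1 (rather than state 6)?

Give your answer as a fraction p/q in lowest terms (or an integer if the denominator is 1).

Answer: 51/77

Derivation:
Let a_i = P(absorbed in 1 | start in state i).
Boundary conditions: a_1 = 1, a_6 = 0.
For each transient state i, a_i = sum_j P(i->j) * a_j:
  a_2 = 1/6*a_1 + 1/12*a_2 + 5/12*a_3 + 1/12*a_4 + 1/12*a_5 + 1/6*a_6
  a_3 = 1/12*a_1 + 0*a_2 + 0*a_3 + 1/12*a_4 + 1/3*a_5 + 1/2*a_6
  a_4 = 5/12*a_1 + 1/6*a_2 + 1/12*a_3 + 1/12*a_4 + 1/4*a_5 + 0*a_6
  a_5 = 1/6*a_1 + 1/12*a_2 + 5/12*a_3 + 1/12*a_4 + 1/12*a_5 + 1/6*a_6

Substituting a_1 = 1 and a_6 = 0, rearrange to (I - Q) a = r where r[i] = P(i -> 1):
  [11/12, -5/12, -1/12, -1/12] . (a_2, a_3, a_4, a_5) = 1/6
  [0, 1, -1/12, -1/3] . (a_2, a_3, a_4, a_5) = 1/12
  [-1/6, -1/12, 11/12, -1/4] . (a_2, a_3, a_4, a_5) = 5/12
  [-1/12, -5/12, -1/12, 11/12] . (a_2, a_3, a_4, a_5) = 1/6

Solving yields:
  a_2 = 31/77
  a_3 = 3/11
  a_4 = 51/77
  a_5 = 31/77

Starting state is 4, so the absorption probability is a_4 = 51/77.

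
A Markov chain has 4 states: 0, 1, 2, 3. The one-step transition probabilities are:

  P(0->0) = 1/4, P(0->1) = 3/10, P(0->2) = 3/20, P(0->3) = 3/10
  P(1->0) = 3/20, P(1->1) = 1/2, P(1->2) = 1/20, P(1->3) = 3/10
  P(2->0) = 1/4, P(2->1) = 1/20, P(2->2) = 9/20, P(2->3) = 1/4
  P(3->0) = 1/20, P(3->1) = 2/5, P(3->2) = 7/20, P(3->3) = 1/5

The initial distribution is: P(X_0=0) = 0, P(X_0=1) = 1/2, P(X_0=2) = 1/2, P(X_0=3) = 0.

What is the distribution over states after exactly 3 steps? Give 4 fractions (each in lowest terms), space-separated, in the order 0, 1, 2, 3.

Propagating the distribution step by step (d_{t+1} = d_t * P):
d_0 = (0=0, 1=1/2, 2=1/2, 3=0)
  d_1[0] = 0*1/4 + 1/2*3/20 + 1/2*1/4 + 0*1/20 = 1/5
  d_1[1] = 0*3/10 + 1/2*1/2 + 1/2*1/20 + 0*2/5 = 11/40
  d_1[2] = 0*3/20 + 1/2*1/20 + 1/2*9/20 + 0*7/20 = 1/4
  d_1[3] = 0*3/10 + 1/2*3/10 + 1/2*1/4 + 0*1/5 = 11/40
d_1 = (0=1/5, 1=11/40, 2=1/4, 3=11/40)
  d_2[0] = 1/5*1/4 + 11/40*3/20 + 1/4*1/4 + 11/40*1/20 = 67/400
  d_2[1] = 1/5*3/10 + 11/40*1/2 + 1/4*1/20 + 11/40*2/5 = 8/25
  d_2[2] = 1/5*3/20 + 11/40*1/20 + 1/4*9/20 + 11/40*7/20 = 101/400
  d_2[3] = 1/5*3/10 + 11/40*3/10 + 1/4*1/4 + 11/40*1/5 = 13/50
d_2 = (0=67/400, 1=8/25, 2=101/400, 3=13/50)
  d_3[0] = 67/400*1/4 + 8/25*3/20 + 101/400*1/4 + 13/50*1/20 = 83/500
  d_3[1] = 67/400*3/10 + 8/25*1/2 + 101/400*1/20 + 13/50*2/5 = 523/1600
  d_3[2] = 67/400*3/20 + 8/25*1/20 + 101/400*9/20 + 13/50*7/20 = 983/4000
  d_3[3] = 67/400*3/10 + 8/25*3/10 + 101/400*1/4 + 13/50*1/5 = 2091/8000
d_3 = (0=83/500, 1=523/1600, 2=983/4000, 3=2091/8000)

Answer: 83/500 523/1600 983/4000 2091/8000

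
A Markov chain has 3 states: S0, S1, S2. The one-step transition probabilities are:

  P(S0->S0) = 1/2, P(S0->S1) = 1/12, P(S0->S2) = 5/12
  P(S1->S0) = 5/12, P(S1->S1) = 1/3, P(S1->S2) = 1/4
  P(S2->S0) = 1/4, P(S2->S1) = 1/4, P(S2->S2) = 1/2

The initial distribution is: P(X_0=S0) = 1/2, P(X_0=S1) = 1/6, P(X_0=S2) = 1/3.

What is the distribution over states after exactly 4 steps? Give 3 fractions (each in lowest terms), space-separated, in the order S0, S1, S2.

Answer: 47077/124416 25367/124416 4331/10368

Derivation:
Propagating the distribution step by step (d_{t+1} = d_t * P):
d_0 = (S0=1/2, S1=1/6, S2=1/3)
  d_1[S0] = 1/2*1/2 + 1/6*5/12 + 1/3*1/4 = 29/72
  d_1[S1] = 1/2*1/12 + 1/6*1/3 + 1/3*1/4 = 13/72
  d_1[S2] = 1/2*5/12 + 1/6*1/4 + 1/3*1/2 = 5/12
d_1 = (S0=29/72, S1=13/72, S2=5/12)
  d_2[S0] = 29/72*1/2 + 13/72*5/12 + 5/12*1/4 = 329/864
  d_2[S1] = 29/72*1/12 + 13/72*1/3 + 5/12*1/4 = 19/96
  d_2[S2] = 29/72*5/12 + 13/72*1/4 + 5/12*1/2 = 91/216
d_2 = (S0=329/864, S1=19/96, S2=91/216)
  d_3[S0] = 329/864*1/2 + 19/96*5/12 + 91/216*1/4 = 1307/3456
  d_3[S1] = 329/864*1/12 + 19/96*1/3 + 91/216*1/4 = 2105/10368
  d_3[S2] = 329/864*5/12 + 19/96*1/4 + 91/216*1/2 = 2171/5184
d_3 = (S0=1307/3456, S1=2105/10368, S2=2171/5184)
  d_4[S0] = 1307/3456*1/2 + 2105/10368*5/12 + 2171/5184*1/4 = 47077/124416
  d_4[S1] = 1307/3456*1/12 + 2105/10368*1/3 + 2171/5184*1/4 = 25367/124416
  d_4[S2] = 1307/3456*5/12 + 2105/10368*1/4 + 2171/5184*1/2 = 4331/10368
d_4 = (S0=47077/124416, S1=25367/124416, S2=4331/10368)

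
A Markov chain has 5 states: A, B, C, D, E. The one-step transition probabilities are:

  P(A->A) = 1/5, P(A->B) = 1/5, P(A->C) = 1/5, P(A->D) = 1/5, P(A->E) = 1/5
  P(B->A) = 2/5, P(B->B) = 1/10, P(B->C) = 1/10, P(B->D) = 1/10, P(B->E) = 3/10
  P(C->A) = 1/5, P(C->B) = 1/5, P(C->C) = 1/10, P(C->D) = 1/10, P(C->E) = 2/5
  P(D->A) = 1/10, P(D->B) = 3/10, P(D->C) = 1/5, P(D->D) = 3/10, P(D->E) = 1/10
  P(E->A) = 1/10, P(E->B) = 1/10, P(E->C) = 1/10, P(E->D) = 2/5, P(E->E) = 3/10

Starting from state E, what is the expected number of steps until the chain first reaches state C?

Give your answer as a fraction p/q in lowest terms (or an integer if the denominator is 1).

Answer: 55/8

Derivation:
Let h_i = expected steps to first reach C from state i.
Boundary: h_C = 0.
First-step equations for the other states:
  h_A = 1 + 1/5*h_A + 1/5*h_B + 1/5*h_C + 1/5*h_D + 1/5*h_E
  h_B = 1 + 2/5*h_A + 1/10*h_B + 1/10*h_C + 1/10*h_D + 3/10*h_E
  h_D = 1 + 1/10*h_A + 3/10*h_B + 1/5*h_C + 3/10*h_D + 1/10*h_E
  h_E = 1 + 1/10*h_A + 1/10*h_B + 1/10*h_C + 2/5*h_D + 3/10*h_E

Substituting h_C = 0 and rearranging gives the linear system (I - Q) h = 1:
  [4/5, -1/5, -1/5, -1/5] . (h_A, h_B, h_D, h_E) = 1
  [-2/5, 9/10, -1/10, -3/10] . (h_A, h_B, h_D, h_E) = 1
  [-1/10, -3/10, 7/10, -1/10] . (h_A, h_B, h_D, h_E) = 1
  [-1/10, -1/10, -2/5, 7/10] . (h_A, h_B, h_D, h_E) = 1

Solving yields:
  h_A = 25/4
  h_B = 55/8
  h_D = 25/4
  h_E = 55/8

Starting state is E, so the expected hitting time is h_E = 55/8.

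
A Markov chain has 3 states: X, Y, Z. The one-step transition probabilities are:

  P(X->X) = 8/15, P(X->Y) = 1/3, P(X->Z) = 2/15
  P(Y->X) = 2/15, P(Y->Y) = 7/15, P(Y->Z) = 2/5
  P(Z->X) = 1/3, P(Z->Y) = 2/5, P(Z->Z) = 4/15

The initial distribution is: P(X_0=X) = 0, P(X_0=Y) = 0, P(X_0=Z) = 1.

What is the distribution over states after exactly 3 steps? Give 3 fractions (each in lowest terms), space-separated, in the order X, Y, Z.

Answer: 356/1125 1369/3375 938/3375

Derivation:
Propagating the distribution step by step (d_{t+1} = d_t * P):
d_0 = (X=0, Y=0, Z=1)
  d_1[X] = 0*8/15 + 0*2/15 + 1*1/3 = 1/3
  d_1[Y] = 0*1/3 + 0*7/15 + 1*2/5 = 2/5
  d_1[Z] = 0*2/15 + 0*2/5 + 1*4/15 = 4/15
d_1 = (X=1/3, Y=2/5, Z=4/15)
  d_2[X] = 1/3*8/15 + 2/5*2/15 + 4/15*1/3 = 8/25
  d_2[Y] = 1/3*1/3 + 2/5*7/15 + 4/15*2/5 = 91/225
  d_2[Z] = 1/3*2/15 + 2/5*2/5 + 4/15*4/15 = 62/225
d_2 = (X=8/25, Y=91/225, Z=62/225)
  d_3[X] = 8/25*8/15 + 91/225*2/15 + 62/225*1/3 = 356/1125
  d_3[Y] = 8/25*1/3 + 91/225*7/15 + 62/225*2/5 = 1369/3375
  d_3[Z] = 8/25*2/15 + 91/225*2/5 + 62/225*4/15 = 938/3375
d_3 = (X=356/1125, Y=1369/3375, Z=938/3375)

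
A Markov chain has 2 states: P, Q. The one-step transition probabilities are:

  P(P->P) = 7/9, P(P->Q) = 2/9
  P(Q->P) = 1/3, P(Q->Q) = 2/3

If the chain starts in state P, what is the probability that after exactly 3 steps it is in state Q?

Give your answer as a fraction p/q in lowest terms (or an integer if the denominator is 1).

Answer: 266/729

Derivation:
Computing P^3 by repeated multiplication:
P^1 =
  P: [7/9, 2/9]
  Q: [1/3, 2/3]
P^2 =
  P: [55/81, 26/81]
  Q: [13/27, 14/27]
P^3 =
  P: [463/729, 266/729]
  Q: [133/243, 110/243]

(P^3)[P -> Q] = 266/729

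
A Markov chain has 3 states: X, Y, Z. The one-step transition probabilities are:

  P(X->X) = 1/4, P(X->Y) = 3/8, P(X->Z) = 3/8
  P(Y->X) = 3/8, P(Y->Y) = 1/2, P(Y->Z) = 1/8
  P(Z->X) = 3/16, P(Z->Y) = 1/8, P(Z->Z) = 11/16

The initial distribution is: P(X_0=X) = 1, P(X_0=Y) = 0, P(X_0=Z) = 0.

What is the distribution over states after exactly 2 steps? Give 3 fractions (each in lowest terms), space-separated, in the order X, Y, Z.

Answer: 35/128 21/64 51/128

Derivation:
Propagating the distribution step by step (d_{t+1} = d_t * P):
d_0 = (X=1, Y=0, Z=0)
  d_1[X] = 1*1/4 + 0*3/8 + 0*3/16 = 1/4
  d_1[Y] = 1*3/8 + 0*1/2 + 0*1/8 = 3/8
  d_1[Z] = 1*3/8 + 0*1/8 + 0*11/16 = 3/8
d_1 = (X=1/4, Y=3/8, Z=3/8)
  d_2[X] = 1/4*1/4 + 3/8*3/8 + 3/8*3/16 = 35/128
  d_2[Y] = 1/4*3/8 + 3/8*1/2 + 3/8*1/8 = 21/64
  d_2[Z] = 1/4*3/8 + 3/8*1/8 + 3/8*11/16 = 51/128
d_2 = (X=35/128, Y=21/64, Z=51/128)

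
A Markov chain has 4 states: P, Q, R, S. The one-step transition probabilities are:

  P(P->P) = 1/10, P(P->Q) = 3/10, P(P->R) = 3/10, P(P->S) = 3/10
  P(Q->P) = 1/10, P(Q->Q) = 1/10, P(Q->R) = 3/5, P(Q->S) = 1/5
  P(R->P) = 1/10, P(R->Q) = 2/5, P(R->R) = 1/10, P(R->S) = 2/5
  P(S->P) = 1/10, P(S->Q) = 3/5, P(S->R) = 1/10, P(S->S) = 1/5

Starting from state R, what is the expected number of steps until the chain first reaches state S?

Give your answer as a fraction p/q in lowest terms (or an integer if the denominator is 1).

Answer: 100/33

Derivation:
Let h_i = expected steps to first reach S from state i.
Boundary: h_S = 0.
First-step equations for the other states:
  h_P = 1 + 1/10*h_P + 3/10*h_Q + 3/10*h_R + 3/10*h_S
  h_Q = 1 + 1/10*h_P + 1/10*h_Q + 3/5*h_R + 1/5*h_S
  h_R = 1 + 1/10*h_P + 2/5*h_Q + 1/10*h_R + 2/5*h_S

Substituting h_S = 0 and rearranging gives the linear system (I - Q) h = 1:
  [9/10, -3/10, -3/10] . (h_P, h_Q, h_R) = 1
  [-1/10, 9/10, -3/5] . (h_P, h_Q, h_R) = 1
  [-1/10, -2/5, 9/10] . (h_P, h_Q, h_R) = 1

Solving yields:
  h_P = 470/143
  h_Q = 500/143
  h_R = 100/33

Starting state is R, so the expected hitting time is h_R = 100/33.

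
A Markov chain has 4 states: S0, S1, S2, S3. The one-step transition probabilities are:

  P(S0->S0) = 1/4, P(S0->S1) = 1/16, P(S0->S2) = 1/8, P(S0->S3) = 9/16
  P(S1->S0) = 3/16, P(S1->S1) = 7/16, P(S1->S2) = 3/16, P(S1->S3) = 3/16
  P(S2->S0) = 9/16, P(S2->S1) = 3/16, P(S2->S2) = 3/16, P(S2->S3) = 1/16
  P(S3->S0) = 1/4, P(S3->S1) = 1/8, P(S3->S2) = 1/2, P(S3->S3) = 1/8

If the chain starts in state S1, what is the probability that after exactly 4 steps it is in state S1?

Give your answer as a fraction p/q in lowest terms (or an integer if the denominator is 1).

Computing P^4 by repeated multiplication:
P^1 =
  S0: [1/4, 1/16, 1/8, 9/16]
  S1: [3/16, 7/16, 3/16, 3/16]
  S2: [9/16, 3/16, 3/16, 1/16]
  S3: [1/4, 1/8, 1/2, 1/8]
P^2 =
  S0: [73/256, 35/256, 89/256, 59/256]
  S1: [9/32, 67/256, 15/64, 57/256]
  S2: [19/64, 41/256, 11/64, 95/256]
  S3: [51/128, 23/128, 27/128, 27/128]
P^3 =
  S0: [717/2048, 703/4096, 495/2048, 969/4096]
  S1: [1257/4096, 835/4096, 981/4096, 1023/4096]
  S2: [1203/4096, 685/4096, 1167/4096, 1041/4096]
  S3: [39/128, 347/2048, 117/512, 609/2048]
P^4 =
  S0: [20631/65536, 11263/65536, 15699/65536, 17943/65536]
  S1: [10227/32768, 12091/65536, 8073/32768, 16845/65536]
  S2: [10767/32768, 11581/65536, 8145/32768, 16131/65536]
  S3: [10185/32768, 5675/32768, 8565/32768, 8343/32768]

(P^4)[S1 -> S1] = 12091/65536

Answer: 12091/65536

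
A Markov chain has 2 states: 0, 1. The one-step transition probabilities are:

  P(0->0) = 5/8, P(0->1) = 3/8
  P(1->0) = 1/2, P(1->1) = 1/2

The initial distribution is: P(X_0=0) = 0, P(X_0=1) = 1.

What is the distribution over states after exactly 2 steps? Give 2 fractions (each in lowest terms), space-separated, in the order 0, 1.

Answer: 9/16 7/16

Derivation:
Propagating the distribution step by step (d_{t+1} = d_t * P):
d_0 = (0=0, 1=1)
  d_1[0] = 0*5/8 + 1*1/2 = 1/2
  d_1[1] = 0*3/8 + 1*1/2 = 1/2
d_1 = (0=1/2, 1=1/2)
  d_2[0] = 1/2*5/8 + 1/2*1/2 = 9/16
  d_2[1] = 1/2*3/8 + 1/2*1/2 = 7/16
d_2 = (0=9/16, 1=7/16)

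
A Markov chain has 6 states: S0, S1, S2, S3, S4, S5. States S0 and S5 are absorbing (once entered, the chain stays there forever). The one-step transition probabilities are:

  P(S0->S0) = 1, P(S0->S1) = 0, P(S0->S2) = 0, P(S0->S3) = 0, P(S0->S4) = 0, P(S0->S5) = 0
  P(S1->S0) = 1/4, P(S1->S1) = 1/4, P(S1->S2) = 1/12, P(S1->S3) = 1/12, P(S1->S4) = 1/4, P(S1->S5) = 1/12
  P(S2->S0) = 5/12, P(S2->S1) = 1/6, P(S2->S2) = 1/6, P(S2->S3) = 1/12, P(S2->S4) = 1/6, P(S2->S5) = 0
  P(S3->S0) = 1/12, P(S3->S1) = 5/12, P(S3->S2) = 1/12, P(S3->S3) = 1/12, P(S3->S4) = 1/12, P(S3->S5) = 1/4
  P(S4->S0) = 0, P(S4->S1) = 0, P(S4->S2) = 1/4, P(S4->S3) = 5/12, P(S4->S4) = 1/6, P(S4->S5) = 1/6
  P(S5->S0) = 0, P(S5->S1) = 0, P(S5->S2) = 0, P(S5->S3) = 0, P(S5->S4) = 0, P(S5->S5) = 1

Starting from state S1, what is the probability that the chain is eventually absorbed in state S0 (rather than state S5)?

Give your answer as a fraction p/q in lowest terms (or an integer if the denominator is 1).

Answer: 1079/1705

Derivation:
Let a_i = P(absorbed in S0 | start in state i).
Boundary conditions: a_S0 = 1, a_S5 = 0.
For each transient state i, a_i = sum_j P(i->j) * a_j:
  a_S1 = 1/4*a_S0 + 1/4*a_S1 + 1/12*a_S2 + 1/12*a_S3 + 1/4*a_S4 + 1/12*a_S5
  a_S2 = 5/12*a_S0 + 1/6*a_S1 + 1/6*a_S2 + 1/12*a_S3 + 1/6*a_S4 + 0*a_S5
  a_S3 = 1/12*a_S0 + 5/12*a_S1 + 1/12*a_S2 + 1/12*a_S3 + 1/12*a_S4 + 1/4*a_S5
  a_S4 = 0*a_S0 + 0*a_S1 + 1/4*a_S2 + 5/12*a_S3 + 1/6*a_S4 + 1/6*a_S5

Substituting a_S0 = 1 and a_S5 = 0, rearrange to (I - Q) a = r where r[i] = P(i -> S0):
  [3/4, -1/12, -1/12, -1/4] . (a_S1, a_S2, a_S3, a_S4) = 1/4
  [-1/6, 5/6, -1/12, -1/6] . (a_S1, a_S2, a_S3, a_S4) = 5/12
  [-5/12, -1/12, 11/12, -1/12] . (a_S1, a_S2, a_S3, a_S4) = 1/12
  [0, -1/4, -5/12, 5/6] . (a_S1, a_S2, a_S3, a_S4) = 0

Solving yields:
  a_S1 = 1079/1705
  a_S2 = 263/341
  a_S3 = 839/1705
  a_S4 = 74/155

Starting state is S1, so the absorption probability is a_S1 = 1079/1705.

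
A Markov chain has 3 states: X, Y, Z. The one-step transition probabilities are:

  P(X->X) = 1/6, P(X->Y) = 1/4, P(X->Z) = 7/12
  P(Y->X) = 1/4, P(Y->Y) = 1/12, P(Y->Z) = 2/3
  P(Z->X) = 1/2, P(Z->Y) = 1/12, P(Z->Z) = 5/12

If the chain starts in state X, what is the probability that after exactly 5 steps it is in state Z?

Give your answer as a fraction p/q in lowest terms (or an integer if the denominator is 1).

Answer: 31721/62208

Derivation:
Computing P^5 by repeated multiplication:
P^1 =
  X: [1/6, 1/4, 7/12]
  Y: [1/4, 1/12, 2/3]
  Z: [1/2, 1/12, 5/12]
P^2 =
  X: [55/144, 1/9, 73/144]
  Y: [19/48, 1/8, 23/48]
  Z: [5/16, 1/6, 25/48]
P^3 =
  X: [149/432, 127/864, 439/864]
  Y: [97/288, 43/288, 37/72]
  Z: [17/48, 13/96, 49/96]
P^4 =
  X: [3611/10368, 365/2592, 5297/10368]
  Y: [1211/3456, 241/1728, 1763/3456]
  Z: [401/1152, 41/288, 587/1152]
P^5 =
  X: [5423/15552, 8795/62208, 31721/62208]
  Y: [7223/20736, 2939/20736, 5287/10368]
  Z: [301/864, 977/6912, 3527/6912]

(P^5)[X -> Z] = 31721/62208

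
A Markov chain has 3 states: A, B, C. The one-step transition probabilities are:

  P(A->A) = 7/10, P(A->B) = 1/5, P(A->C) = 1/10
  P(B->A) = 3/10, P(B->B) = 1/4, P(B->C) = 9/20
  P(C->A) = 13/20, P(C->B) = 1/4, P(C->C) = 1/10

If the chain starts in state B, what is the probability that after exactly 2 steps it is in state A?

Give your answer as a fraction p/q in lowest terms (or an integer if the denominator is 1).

Answer: 231/400

Derivation:
Computing P^2 by repeated multiplication:
P^1 =
  A: [7/10, 1/5, 1/10]
  B: [3/10, 1/4, 9/20]
  C: [13/20, 1/4, 1/10]
P^2 =
  A: [123/200, 43/200, 17/100]
  B: [231/400, 47/200, 3/16]
  C: [119/200, 87/400, 3/16]

(P^2)[B -> A] = 231/400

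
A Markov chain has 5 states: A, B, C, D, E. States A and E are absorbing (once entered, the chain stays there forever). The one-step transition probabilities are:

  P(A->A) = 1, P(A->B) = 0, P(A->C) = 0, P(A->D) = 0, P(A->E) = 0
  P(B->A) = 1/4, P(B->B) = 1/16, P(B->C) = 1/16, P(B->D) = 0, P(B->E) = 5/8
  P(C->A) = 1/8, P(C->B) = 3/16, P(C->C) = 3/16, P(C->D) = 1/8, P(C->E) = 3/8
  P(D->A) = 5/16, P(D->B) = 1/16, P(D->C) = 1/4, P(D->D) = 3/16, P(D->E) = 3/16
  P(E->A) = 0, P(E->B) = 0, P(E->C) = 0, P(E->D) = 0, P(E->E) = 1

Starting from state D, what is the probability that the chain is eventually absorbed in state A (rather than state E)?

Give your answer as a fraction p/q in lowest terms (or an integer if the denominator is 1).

Let a_i = P(absorbed in A | start in state i).
Boundary conditions: a_A = 1, a_E = 0.
For each transient state i, a_i = sum_j P(i->j) * a_j:
  a_B = 1/4*a_A + 1/16*a_B + 1/16*a_C + 0*a_D + 5/8*a_E
  a_C = 1/8*a_A + 3/16*a_B + 3/16*a_C + 1/8*a_D + 3/8*a_E
  a_D = 5/16*a_A + 1/16*a_B + 1/4*a_C + 3/16*a_D + 3/16*a_E

Substituting a_A = 1 and a_E = 0, rearrange to (I - Q) a = r where r[i] = P(i -> A):
  [15/16, -1/16, 0] . (a_B, a_C, a_D) = 1/4
  [-3/16, 13/16, -1/8] . (a_B, a_C, a_D) = 1/8
  [-1/16, -1/4, 13/16] . (a_B, a_C, a_D) = 5/16

Solving yields:
  a_B = 340/1187
  a_C = 352/1187
  a_D = 591/1187

Starting state is D, so the absorption probability is a_D = 591/1187.

Answer: 591/1187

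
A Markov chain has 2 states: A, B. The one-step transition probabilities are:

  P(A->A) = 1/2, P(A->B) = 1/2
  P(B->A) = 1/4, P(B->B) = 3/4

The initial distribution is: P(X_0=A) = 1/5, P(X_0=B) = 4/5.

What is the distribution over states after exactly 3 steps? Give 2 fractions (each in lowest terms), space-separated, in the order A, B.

Answer: 53/160 107/160

Derivation:
Propagating the distribution step by step (d_{t+1} = d_t * P):
d_0 = (A=1/5, B=4/5)
  d_1[A] = 1/5*1/2 + 4/5*1/4 = 3/10
  d_1[B] = 1/5*1/2 + 4/5*3/4 = 7/10
d_1 = (A=3/10, B=7/10)
  d_2[A] = 3/10*1/2 + 7/10*1/4 = 13/40
  d_2[B] = 3/10*1/2 + 7/10*3/4 = 27/40
d_2 = (A=13/40, B=27/40)
  d_3[A] = 13/40*1/2 + 27/40*1/4 = 53/160
  d_3[B] = 13/40*1/2 + 27/40*3/4 = 107/160
d_3 = (A=53/160, B=107/160)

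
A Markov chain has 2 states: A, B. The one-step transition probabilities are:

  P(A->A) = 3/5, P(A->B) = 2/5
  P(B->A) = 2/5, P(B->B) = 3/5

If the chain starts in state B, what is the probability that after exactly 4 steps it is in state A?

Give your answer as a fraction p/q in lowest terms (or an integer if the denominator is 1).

Answer: 312/625

Derivation:
Computing P^4 by repeated multiplication:
P^1 =
  A: [3/5, 2/5]
  B: [2/5, 3/5]
P^2 =
  A: [13/25, 12/25]
  B: [12/25, 13/25]
P^3 =
  A: [63/125, 62/125]
  B: [62/125, 63/125]
P^4 =
  A: [313/625, 312/625]
  B: [312/625, 313/625]

(P^4)[B -> A] = 312/625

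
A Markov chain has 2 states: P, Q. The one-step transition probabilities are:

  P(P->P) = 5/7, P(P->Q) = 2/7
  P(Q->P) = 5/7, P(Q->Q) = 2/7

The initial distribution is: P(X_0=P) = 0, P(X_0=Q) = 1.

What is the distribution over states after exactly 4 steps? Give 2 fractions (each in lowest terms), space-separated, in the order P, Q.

Answer: 5/7 2/7

Derivation:
Propagating the distribution step by step (d_{t+1} = d_t * P):
d_0 = (P=0, Q=1)
  d_1[P] = 0*5/7 + 1*5/7 = 5/7
  d_1[Q] = 0*2/7 + 1*2/7 = 2/7
d_1 = (P=5/7, Q=2/7)
  d_2[P] = 5/7*5/7 + 2/7*5/7 = 5/7
  d_2[Q] = 5/7*2/7 + 2/7*2/7 = 2/7
d_2 = (P=5/7, Q=2/7)
  d_3[P] = 5/7*5/7 + 2/7*5/7 = 5/7
  d_3[Q] = 5/7*2/7 + 2/7*2/7 = 2/7
d_3 = (P=5/7, Q=2/7)
  d_4[P] = 5/7*5/7 + 2/7*5/7 = 5/7
  d_4[Q] = 5/7*2/7 + 2/7*2/7 = 2/7
d_4 = (P=5/7, Q=2/7)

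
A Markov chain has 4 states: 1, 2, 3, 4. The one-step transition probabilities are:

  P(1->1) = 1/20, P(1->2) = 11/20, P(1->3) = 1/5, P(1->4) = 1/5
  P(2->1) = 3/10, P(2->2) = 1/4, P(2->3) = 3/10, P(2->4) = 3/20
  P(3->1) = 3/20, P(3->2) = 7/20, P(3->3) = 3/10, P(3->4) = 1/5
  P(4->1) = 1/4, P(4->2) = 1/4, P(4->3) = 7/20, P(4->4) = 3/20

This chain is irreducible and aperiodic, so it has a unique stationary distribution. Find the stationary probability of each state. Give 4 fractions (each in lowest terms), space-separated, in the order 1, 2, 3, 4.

Answer: 653/3292 557/1646 951/3292 287/1646

Derivation:
The stationary distribution satisfies pi = pi * P, i.e.:
  pi_1 = 1/20*pi_1 + 3/10*pi_2 + 3/20*pi_3 + 1/4*pi_4
  pi_2 = 11/20*pi_1 + 1/4*pi_2 + 7/20*pi_3 + 1/4*pi_4
  pi_3 = 1/5*pi_1 + 3/10*pi_2 + 3/10*pi_3 + 7/20*pi_4
  pi_4 = 1/5*pi_1 + 3/20*pi_2 + 1/5*pi_3 + 3/20*pi_4
with normalization: pi_1 + pi_2 + pi_3 + pi_4 = 1.

Using the first 3 balance equations plus normalization, the linear system A*pi = b is:
  [-19/20, 3/10, 3/20, 1/4] . pi = 0
  [11/20, -3/4, 7/20, 1/4] . pi = 0
  [1/5, 3/10, -7/10, 7/20] . pi = 0
  [1, 1, 1, 1] . pi = 1

Solving yields:
  pi_1 = 653/3292
  pi_2 = 557/1646
  pi_3 = 951/3292
  pi_4 = 287/1646

Verification (pi * P):
  653/3292*1/20 + 557/1646*3/10 + 951/3292*3/20 + 287/1646*1/4 = 653/3292 = pi_1  (ok)
  653/3292*11/20 + 557/1646*1/4 + 951/3292*7/20 + 287/1646*1/4 = 557/1646 = pi_2  (ok)
  653/3292*1/5 + 557/1646*3/10 + 951/3292*3/10 + 287/1646*7/20 = 951/3292 = pi_3  (ok)
  653/3292*1/5 + 557/1646*3/20 + 951/3292*1/5 + 287/1646*3/20 = 287/1646 = pi_4  (ok)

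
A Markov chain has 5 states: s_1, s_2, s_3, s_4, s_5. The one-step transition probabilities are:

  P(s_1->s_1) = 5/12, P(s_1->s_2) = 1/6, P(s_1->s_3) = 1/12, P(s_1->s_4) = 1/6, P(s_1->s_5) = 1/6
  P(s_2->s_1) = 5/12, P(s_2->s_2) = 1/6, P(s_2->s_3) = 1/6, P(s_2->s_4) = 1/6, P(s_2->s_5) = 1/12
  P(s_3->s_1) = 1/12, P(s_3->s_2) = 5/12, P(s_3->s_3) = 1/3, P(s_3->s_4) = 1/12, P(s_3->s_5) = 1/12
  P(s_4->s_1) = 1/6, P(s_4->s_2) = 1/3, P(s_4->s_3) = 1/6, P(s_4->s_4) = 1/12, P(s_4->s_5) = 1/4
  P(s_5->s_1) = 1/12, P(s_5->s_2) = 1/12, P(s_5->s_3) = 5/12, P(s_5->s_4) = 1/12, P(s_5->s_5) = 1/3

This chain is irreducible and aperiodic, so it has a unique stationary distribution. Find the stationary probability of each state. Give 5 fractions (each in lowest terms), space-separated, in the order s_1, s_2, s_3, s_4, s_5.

The stationary distribution satisfies pi = pi * P, i.e.:
  pi_s_1 = 5/12*pi_s_1 + 5/12*pi_s_2 + 1/12*pi_s_3 + 1/6*pi_s_4 + 1/12*pi_s_5
  pi_s_2 = 1/6*pi_s_1 + 1/6*pi_s_2 + 5/12*pi_s_3 + 1/3*pi_s_4 + 1/12*pi_s_5
  pi_s_3 = 1/12*pi_s_1 + 1/6*pi_s_2 + 1/3*pi_s_3 + 1/6*pi_s_4 + 5/12*pi_s_5
  pi_s_4 = 1/6*pi_s_1 + 1/6*pi_s_2 + 1/12*pi_s_3 + 1/12*pi_s_4 + 1/12*pi_s_5
  pi_s_5 = 1/6*pi_s_1 + 1/12*pi_s_2 + 1/12*pi_s_3 + 1/4*pi_s_4 + 1/3*pi_s_5
with normalization: pi_s_1 + pi_s_2 + pi_s_3 + pi_s_4 + pi_s_5 = 1.

Using the first 4 balance equations plus normalization, the linear system A*pi = b is:
  [-7/12, 5/12, 1/12, 1/6, 1/12] . pi = 0
  [1/6, -5/6, 5/12, 1/3, 1/12] . pi = 0
  [1/12, 1/6, -2/3, 1/6, 5/12] . pi = 0
  [1/6, 1/6, 1/12, -11/12, 1/12] . pi = 0
  [1, 1, 1, 1, 1] . pi = 1

Solving yields:
  pi_s_1 = 3713/14548
  pi_s_2 = 3339/14548
  pi_s_3 = 3267/14548
  pi_s_4 = 450/3637
  pi_s_5 = 2429/14548

Verification (pi * P):
  3713/14548*5/12 + 3339/14548*5/12 + 3267/14548*1/12 + 450/3637*1/6 + 2429/14548*1/12 = 3713/14548 = pi_s_1  (ok)
  3713/14548*1/6 + 3339/14548*1/6 + 3267/14548*5/12 + 450/3637*1/3 + 2429/14548*1/12 = 3339/14548 = pi_s_2  (ok)
  3713/14548*1/12 + 3339/14548*1/6 + 3267/14548*1/3 + 450/3637*1/6 + 2429/14548*5/12 = 3267/14548 = pi_s_3  (ok)
  3713/14548*1/6 + 3339/14548*1/6 + 3267/14548*1/12 + 450/3637*1/12 + 2429/14548*1/12 = 450/3637 = pi_s_4  (ok)
  3713/14548*1/6 + 3339/14548*1/12 + 3267/14548*1/12 + 450/3637*1/4 + 2429/14548*1/3 = 2429/14548 = pi_s_5  (ok)

Answer: 3713/14548 3339/14548 3267/14548 450/3637 2429/14548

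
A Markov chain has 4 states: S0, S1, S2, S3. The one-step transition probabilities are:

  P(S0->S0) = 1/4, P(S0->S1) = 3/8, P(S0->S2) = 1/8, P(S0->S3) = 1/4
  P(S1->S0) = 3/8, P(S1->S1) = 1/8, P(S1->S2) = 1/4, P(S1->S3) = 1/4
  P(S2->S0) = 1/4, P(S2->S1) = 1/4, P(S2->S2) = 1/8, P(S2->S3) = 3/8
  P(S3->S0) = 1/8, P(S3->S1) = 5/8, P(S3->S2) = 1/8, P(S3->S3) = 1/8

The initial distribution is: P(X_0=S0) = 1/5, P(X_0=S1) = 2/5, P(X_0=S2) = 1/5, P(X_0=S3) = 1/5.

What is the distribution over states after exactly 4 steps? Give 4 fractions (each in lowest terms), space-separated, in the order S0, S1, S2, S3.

Answer: 5349/20480 6793/20480 851/5120 2467/10240

Derivation:
Propagating the distribution step by step (d_{t+1} = d_t * P):
d_0 = (S0=1/5, S1=2/5, S2=1/5, S3=1/5)
  d_1[S0] = 1/5*1/4 + 2/5*3/8 + 1/5*1/4 + 1/5*1/8 = 11/40
  d_1[S1] = 1/5*3/8 + 2/5*1/8 + 1/5*1/4 + 1/5*5/8 = 3/10
  d_1[S2] = 1/5*1/8 + 2/5*1/4 + 1/5*1/8 + 1/5*1/8 = 7/40
  d_1[S3] = 1/5*1/4 + 2/5*1/4 + 1/5*3/8 + 1/5*1/8 = 1/4
d_1 = (S0=11/40, S1=3/10, S2=7/40, S3=1/4)
  d_2[S0] = 11/40*1/4 + 3/10*3/8 + 7/40*1/4 + 1/4*1/8 = 41/160
  d_2[S1] = 11/40*3/8 + 3/10*1/8 + 7/40*1/4 + 1/4*5/8 = 109/320
  d_2[S2] = 11/40*1/8 + 3/10*1/4 + 7/40*1/8 + 1/4*1/8 = 13/80
  d_2[S3] = 11/40*1/4 + 3/10*1/4 + 7/40*3/8 + 1/4*1/8 = 77/320
d_2 = (S0=41/160, S1=109/320, S2=13/80, S3=77/320)
  d_3[S0] = 41/160*1/4 + 109/320*3/8 + 13/80*1/4 + 77/320*1/8 = 21/80
  d_3[S1] = 41/160*3/8 + 109/320*1/8 + 13/80*1/4 + 77/320*5/8 = 211/640
  d_3[S2] = 41/160*1/8 + 109/320*1/4 + 13/80*1/8 + 77/320*1/8 = 429/2560
  d_3[S3] = 41/160*1/4 + 109/320*1/4 + 13/80*3/8 + 77/320*1/8 = 123/512
d_3 = (S0=21/80, S1=211/640, S2=429/2560, S3=123/512)
  d_4[S0] = 21/80*1/4 + 211/640*3/8 + 429/2560*1/4 + 123/512*1/8 = 5349/20480
  d_4[S1] = 21/80*3/8 + 211/640*1/8 + 429/2560*1/4 + 123/512*5/8 = 6793/20480
  d_4[S2] = 21/80*1/8 + 211/640*1/4 + 429/2560*1/8 + 123/512*1/8 = 851/5120
  d_4[S3] = 21/80*1/4 + 211/640*1/4 + 429/2560*3/8 + 123/512*1/8 = 2467/10240
d_4 = (S0=5349/20480, S1=6793/20480, S2=851/5120, S3=2467/10240)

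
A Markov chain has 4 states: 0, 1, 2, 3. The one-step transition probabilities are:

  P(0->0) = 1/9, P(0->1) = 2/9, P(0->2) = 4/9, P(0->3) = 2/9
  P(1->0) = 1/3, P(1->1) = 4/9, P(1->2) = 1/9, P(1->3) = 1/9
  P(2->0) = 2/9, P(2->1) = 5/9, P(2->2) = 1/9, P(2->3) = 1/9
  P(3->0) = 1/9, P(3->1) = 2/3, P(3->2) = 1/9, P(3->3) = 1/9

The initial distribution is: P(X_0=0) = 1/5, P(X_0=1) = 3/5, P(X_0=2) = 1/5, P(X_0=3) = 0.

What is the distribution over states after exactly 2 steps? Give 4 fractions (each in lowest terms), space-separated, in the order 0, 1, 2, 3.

Propagating the distribution step by step (d_{t+1} = d_t * P):
d_0 = (0=1/5, 1=3/5, 2=1/5, 3=0)
  d_1[0] = 1/5*1/9 + 3/5*1/3 + 1/5*2/9 + 0*1/9 = 4/15
  d_1[1] = 1/5*2/9 + 3/5*4/9 + 1/5*5/9 + 0*2/3 = 19/45
  d_1[2] = 1/5*4/9 + 3/5*1/9 + 1/5*1/9 + 0*1/9 = 8/45
  d_1[3] = 1/5*2/9 + 3/5*1/9 + 1/5*1/9 + 0*1/9 = 2/15
d_1 = (0=4/15, 1=19/45, 2=8/45, 3=2/15)
  d_2[0] = 4/15*1/9 + 19/45*1/3 + 8/45*2/9 + 2/15*1/9 = 91/405
  d_2[1] = 4/15*2/9 + 19/45*4/9 + 8/45*5/9 + 2/15*2/3 = 176/405
  d_2[2] = 4/15*4/9 + 19/45*1/9 + 8/45*1/9 + 2/15*1/9 = 1/5
  d_2[3] = 4/15*2/9 + 19/45*1/9 + 8/45*1/9 + 2/15*1/9 = 19/135
d_2 = (0=91/405, 1=176/405, 2=1/5, 3=19/135)

Answer: 91/405 176/405 1/5 19/135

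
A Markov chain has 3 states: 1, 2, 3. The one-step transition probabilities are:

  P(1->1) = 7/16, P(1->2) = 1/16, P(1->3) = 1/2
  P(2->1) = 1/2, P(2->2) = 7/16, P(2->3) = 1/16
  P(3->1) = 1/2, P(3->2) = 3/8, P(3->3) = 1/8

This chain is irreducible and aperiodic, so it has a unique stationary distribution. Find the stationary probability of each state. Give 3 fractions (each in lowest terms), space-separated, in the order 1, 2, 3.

The stationary distribution satisfies pi = pi * P, i.e.:
  pi_1 = 7/16*pi_1 + 1/2*pi_2 + 1/2*pi_3
  pi_2 = 1/16*pi_1 + 7/16*pi_2 + 3/8*pi_3
  pi_3 = 1/2*pi_1 + 1/16*pi_2 + 1/8*pi_3
with normalization: pi_1 + pi_2 + pi_3 = 1.

Using the first 2 balance equations plus normalization, the linear system A*pi = b is:
  [-9/16, 1/2, 1/2] . pi = 0
  [1/16, -9/16, 3/8] . pi = 0
  [1, 1, 1] . pi = 1

Solving yields:
  pi_1 = 8/17
  pi_2 = 62/255
  pi_3 = 73/255

Verification (pi * P):
  8/17*7/16 + 62/255*1/2 + 73/255*1/2 = 8/17 = pi_1  (ok)
  8/17*1/16 + 62/255*7/16 + 73/255*3/8 = 62/255 = pi_2  (ok)
  8/17*1/2 + 62/255*1/16 + 73/255*1/8 = 73/255 = pi_3  (ok)

Answer: 8/17 62/255 73/255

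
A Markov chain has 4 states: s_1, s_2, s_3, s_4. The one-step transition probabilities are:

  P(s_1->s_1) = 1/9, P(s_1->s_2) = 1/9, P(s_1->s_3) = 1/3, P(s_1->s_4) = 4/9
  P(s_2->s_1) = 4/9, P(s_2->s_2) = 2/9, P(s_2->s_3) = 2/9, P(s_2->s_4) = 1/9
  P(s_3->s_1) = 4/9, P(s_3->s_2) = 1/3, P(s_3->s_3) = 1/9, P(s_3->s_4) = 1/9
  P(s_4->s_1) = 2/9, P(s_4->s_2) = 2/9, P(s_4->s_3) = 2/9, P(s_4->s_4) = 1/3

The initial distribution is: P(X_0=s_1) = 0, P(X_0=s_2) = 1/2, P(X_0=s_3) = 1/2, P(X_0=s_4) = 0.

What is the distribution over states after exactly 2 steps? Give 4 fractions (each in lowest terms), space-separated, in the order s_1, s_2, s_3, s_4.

Answer: 22/81 31/162 41/162 23/81

Derivation:
Propagating the distribution step by step (d_{t+1} = d_t * P):
d_0 = (s_1=0, s_2=1/2, s_3=1/2, s_4=0)
  d_1[s_1] = 0*1/9 + 1/2*4/9 + 1/2*4/9 + 0*2/9 = 4/9
  d_1[s_2] = 0*1/9 + 1/2*2/9 + 1/2*1/3 + 0*2/9 = 5/18
  d_1[s_3] = 0*1/3 + 1/2*2/9 + 1/2*1/9 + 0*2/9 = 1/6
  d_1[s_4] = 0*4/9 + 1/2*1/9 + 1/2*1/9 + 0*1/3 = 1/9
d_1 = (s_1=4/9, s_2=5/18, s_3=1/6, s_4=1/9)
  d_2[s_1] = 4/9*1/9 + 5/18*4/9 + 1/6*4/9 + 1/9*2/9 = 22/81
  d_2[s_2] = 4/9*1/9 + 5/18*2/9 + 1/6*1/3 + 1/9*2/9 = 31/162
  d_2[s_3] = 4/9*1/3 + 5/18*2/9 + 1/6*1/9 + 1/9*2/9 = 41/162
  d_2[s_4] = 4/9*4/9 + 5/18*1/9 + 1/6*1/9 + 1/9*1/3 = 23/81
d_2 = (s_1=22/81, s_2=31/162, s_3=41/162, s_4=23/81)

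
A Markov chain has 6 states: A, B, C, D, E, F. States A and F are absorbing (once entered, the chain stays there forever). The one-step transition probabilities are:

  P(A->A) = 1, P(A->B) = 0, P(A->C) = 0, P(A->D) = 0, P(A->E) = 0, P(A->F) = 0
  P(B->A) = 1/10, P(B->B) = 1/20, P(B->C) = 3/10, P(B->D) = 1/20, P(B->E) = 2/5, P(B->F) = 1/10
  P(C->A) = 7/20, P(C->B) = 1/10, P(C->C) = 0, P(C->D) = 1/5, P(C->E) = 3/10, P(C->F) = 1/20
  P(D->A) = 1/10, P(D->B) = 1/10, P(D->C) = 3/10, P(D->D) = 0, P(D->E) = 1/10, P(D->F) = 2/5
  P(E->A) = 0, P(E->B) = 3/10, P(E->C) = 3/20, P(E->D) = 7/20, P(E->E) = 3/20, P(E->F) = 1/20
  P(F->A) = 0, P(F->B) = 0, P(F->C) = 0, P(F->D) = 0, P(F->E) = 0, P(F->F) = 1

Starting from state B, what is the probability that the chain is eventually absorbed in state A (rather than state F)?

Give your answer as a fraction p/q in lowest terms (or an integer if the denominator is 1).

Let a_i = P(absorbed in A | start in state i).
Boundary conditions: a_A = 1, a_F = 0.
For each transient state i, a_i = sum_j P(i->j) * a_j:
  a_B = 1/10*a_A + 1/20*a_B + 3/10*a_C + 1/20*a_D + 2/5*a_E + 1/10*a_F
  a_C = 7/20*a_A + 1/10*a_B + 0*a_C + 1/5*a_D + 3/10*a_E + 1/20*a_F
  a_D = 1/10*a_A + 1/10*a_B + 3/10*a_C + 0*a_D + 1/10*a_E + 2/5*a_F
  a_E = 0*a_A + 3/10*a_B + 3/20*a_C + 7/20*a_D + 3/20*a_E + 1/20*a_F

Substituting a_A = 1 and a_F = 0, rearrange to (I - Q) a = r where r[i] = P(i -> A):
  [19/20, -3/10, -1/20, -2/5] . (a_B, a_C, a_D, a_E) = 1/10
  [-1/10, 1, -1/5, -3/10] . (a_B, a_C, a_D, a_E) = 7/20
  [-1/10, -3/10, 1, -1/10] . (a_B, a_C, a_D, a_E) = 1/10
  [-3/10, -3/20, -7/20, 17/20] . (a_B, a_C, a_D, a_E) = 0

Solving yields:
  a_B = 2959/5898
  a_C = 3581/5898
  a_D = 2219/5898
  a_E = 1295/2949

Starting state is B, so the absorption probability is a_B = 2959/5898.

Answer: 2959/5898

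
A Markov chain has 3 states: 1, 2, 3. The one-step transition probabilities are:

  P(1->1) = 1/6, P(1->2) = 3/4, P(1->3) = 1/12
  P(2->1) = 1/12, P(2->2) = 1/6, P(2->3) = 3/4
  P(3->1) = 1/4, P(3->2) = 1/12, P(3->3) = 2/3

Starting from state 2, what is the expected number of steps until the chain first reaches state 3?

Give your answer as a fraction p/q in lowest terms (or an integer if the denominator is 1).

Answer: 132/91

Derivation:
Let h_i = expected steps to first reach 3 from state i.
Boundary: h_3 = 0.
First-step equations for the other states:
  h_1 = 1 + 1/6*h_1 + 3/4*h_2 + 1/12*h_3
  h_2 = 1 + 1/12*h_1 + 1/6*h_2 + 3/4*h_3

Substituting h_3 = 0 and rearranging gives the linear system (I - Q) h = 1:
  [5/6, -3/4] . (h_1, h_2) = 1
  [-1/12, 5/6] . (h_1, h_2) = 1

Solving yields:
  h_1 = 228/91
  h_2 = 132/91

Starting state is 2, so the expected hitting time is h_2 = 132/91.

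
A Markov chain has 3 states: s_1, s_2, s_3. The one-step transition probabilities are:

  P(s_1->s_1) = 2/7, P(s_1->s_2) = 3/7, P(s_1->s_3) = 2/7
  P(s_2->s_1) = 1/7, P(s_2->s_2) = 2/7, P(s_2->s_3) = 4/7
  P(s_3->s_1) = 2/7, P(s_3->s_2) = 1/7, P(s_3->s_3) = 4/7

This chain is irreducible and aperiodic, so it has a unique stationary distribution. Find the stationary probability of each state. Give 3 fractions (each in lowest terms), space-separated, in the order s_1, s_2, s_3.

The stationary distribution satisfies pi = pi * P, i.e.:
  pi_s_1 = 2/7*pi_s_1 + 1/7*pi_s_2 + 2/7*pi_s_3
  pi_s_2 = 3/7*pi_s_1 + 2/7*pi_s_2 + 1/7*pi_s_3
  pi_s_3 = 2/7*pi_s_1 + 4/7*pi_s_2 + 4/7*pi_s_3
with normalization: pi_s_1 + pi_s_2 + pi_s_3 = 1.

Using the first 2 balance equations plus normalization, the linear system A*pi = b is:
  [-5/7, 1/7, 2/7] . pi = 0
  [3/7, -5/7, 1/7] . pi = 0
  [1, 1, 1] . pi = 1

Solving yields:
  pi_s_1 = 1/4
  pi_s_2 = 1/4
  pi_s_3 = 1/2

Verification (pi * P):
  1/4*2/7 + 1/4*1/7 + 1/2*2/7 = 1/4 = pi_s_1  (ok)
  1/4*3/7 + 1/4*2/7 + 1/2*1/7 = 1/4 = pi_s_2  (ok)
  1/4*2/7 + 1/4*4/7 + 1/2*4/7 = 1/2 = pi_s_3  (ok)

Answer: 1/4 1/4 1/2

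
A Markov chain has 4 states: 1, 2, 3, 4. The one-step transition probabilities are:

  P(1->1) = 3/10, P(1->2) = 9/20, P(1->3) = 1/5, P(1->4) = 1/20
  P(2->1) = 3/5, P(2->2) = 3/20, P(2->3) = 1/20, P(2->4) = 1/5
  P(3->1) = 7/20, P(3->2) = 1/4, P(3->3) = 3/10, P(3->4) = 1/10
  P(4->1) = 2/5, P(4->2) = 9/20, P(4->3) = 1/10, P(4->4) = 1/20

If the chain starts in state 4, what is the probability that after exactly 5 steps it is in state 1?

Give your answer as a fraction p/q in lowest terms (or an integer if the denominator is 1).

Answer: 662523/1600000

Derivation:
Computing P^5 by repeated multiplication:
P^1 =
  1: [3/10, 9/20, 1/5, 1/20]
  2: [3/5, 3/20, 1/20, 1/5]
  3: [7/20, 1/4, 3/10, 1/10]
  4: [2/5, 9/20, 1/10, 1/20]
P^2 =
  1: [9/20, 11/40, 59/400, 51/400]
  2: [147/400, 79/200, 13/80, 3/40]
  3: [2/5, 63/200, 73/400, 41/400]
  4: [89/200, 59/200, 11/80, 49/400]
P^3 =
  1: [3221/8000, 169/500, 643/4000, 789/8000]
  2: [3473/8000, 299/1000, 299/2000, 939/8000]
  3: [3311/8000, 319/1000, 643/4000, 851/8000]
  4: [3261/8000, 167/500, 629/4000, 809/8000]
P^4 =
  1: [4193/10000, 6329/20000, 12441/80000, 8699/80000]
  2: [32713/80000, 413/1250, 12669/80000, 4093/40000]
  3: [663/1600, 6443/20000, 12607/80000, 8471/80000]
  4: [16727/40000, 6367/20000, 12441/80000, 8637/80000]
P^5 =
  1: [132347/320000, 25917/80000, 15721/100000, 168389/1600000]
  2: [667633/1600000, 127683/400000, 24967/160000, 34393/320000]
  3: [664181/1600000, 25747/80000, 62739/400000, 169923/1600000]
  4: [662523/1600000, 129357/400000, 62801/400000, 33769/320000]

(P^5)[4 -> 1] = 662523/1600000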